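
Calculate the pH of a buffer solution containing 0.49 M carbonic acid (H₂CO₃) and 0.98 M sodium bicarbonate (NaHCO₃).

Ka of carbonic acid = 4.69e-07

pKa = -log(4.69e-07) = 6.33. pH = pKa + log([A⁻]/[HA]) = 6.33 + log(0.98/0.49)

pH = 6.63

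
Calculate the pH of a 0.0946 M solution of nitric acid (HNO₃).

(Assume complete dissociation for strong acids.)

[H⁺] = 0.0946 M for strong acid. pH = -log[H⁺] = -log(0.0946)

pH = 1.02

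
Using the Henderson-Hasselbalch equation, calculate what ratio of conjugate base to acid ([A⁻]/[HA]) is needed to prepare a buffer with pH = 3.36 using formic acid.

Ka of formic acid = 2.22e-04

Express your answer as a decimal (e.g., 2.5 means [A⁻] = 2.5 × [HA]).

pKa = -log(2.22e-04) = 3.6536. pH = pKa + log([A⁻]/[HA]), so log([A⁻]/[HA]) = pH − pKa = 3.36 − 3.6536 = -0.2936. [A⁻]/[HA] = 10^(-0.2936) = 0.509

[A⁻]/[HA] = 0.509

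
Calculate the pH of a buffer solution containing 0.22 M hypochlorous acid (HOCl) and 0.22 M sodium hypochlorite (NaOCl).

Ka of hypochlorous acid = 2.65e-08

pKa = -log(2.65e-08) = 7.58. pH = pKa + log([A⁻]/[HA]) = 7.58 + log(0.22/0.22)

pH = 7.58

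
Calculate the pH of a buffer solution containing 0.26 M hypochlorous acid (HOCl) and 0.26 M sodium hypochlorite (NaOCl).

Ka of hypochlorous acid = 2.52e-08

pKa = -log(2.52e-08) = 7.60. pH = pKa + log([A⁻]/[HA]) = 7.60 + log(0.26/0.26)

pH = 7.60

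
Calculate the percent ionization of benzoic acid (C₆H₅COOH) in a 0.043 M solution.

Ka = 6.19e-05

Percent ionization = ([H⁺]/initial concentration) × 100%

Using Ka equilibrium: x² + Ka×x - Ka×C = 0. Solving: [H⁺] = 1.6008e-03. Percent = (1.6008e-03/0.043) × 100

Percent ionization = 3.72%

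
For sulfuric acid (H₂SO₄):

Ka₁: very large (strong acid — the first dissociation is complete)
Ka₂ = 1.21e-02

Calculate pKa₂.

pKa₂ = -log(Ka₂) = -log(1.21e-02) = 1.92.

pK_{a2} = 1.92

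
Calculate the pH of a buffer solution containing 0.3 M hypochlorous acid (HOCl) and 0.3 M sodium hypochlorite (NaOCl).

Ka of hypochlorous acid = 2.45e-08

pKa = -log(2.45e-08) = 7.61. pH = pKa + log([A⁻]/[HA]) = 7.61 + log(0.3/0.3)

pH = 7.61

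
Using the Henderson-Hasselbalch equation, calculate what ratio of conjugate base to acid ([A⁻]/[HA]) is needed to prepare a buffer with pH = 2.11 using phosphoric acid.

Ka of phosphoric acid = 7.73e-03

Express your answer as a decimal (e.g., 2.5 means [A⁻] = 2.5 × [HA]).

pKa = -log(7.73e-03) = 2.1118. pH = pKa + log([A⁻]/[HA]), so log([A⁻]/[HA]) = pH − pKa = 2.11 − 2.1118 = -0.0018. [A⁻]/[HA] = 10^(-0.0018) = 0.996

[A⁻]/[HA] = 0.996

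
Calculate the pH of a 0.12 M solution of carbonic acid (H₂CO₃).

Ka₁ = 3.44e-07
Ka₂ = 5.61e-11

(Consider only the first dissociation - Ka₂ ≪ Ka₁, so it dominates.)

First dissociation dominates. From Ka₁ = [H⁺][HA⁻]/[H₂A], x² + Ka₁·x − Ka₁·C = 0 with C = 0.12 M and Ka₁ = 3.44e-07. Solving: [H⁺] = (−Ka₁ + √(Ka₁² + 4·Ka₁·C)) / 2 = 2.0300e-04 M. pH = -log(2.0300e-04) = 3.69.

pH = 3.69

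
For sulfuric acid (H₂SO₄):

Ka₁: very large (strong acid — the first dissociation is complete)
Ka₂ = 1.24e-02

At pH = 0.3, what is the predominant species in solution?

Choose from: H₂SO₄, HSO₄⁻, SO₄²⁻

The first dissociation is complete, so H₂SO₄ itself is never the predominant species in water; pKa₂ = -log(1.24e-02) = 1.91. For a polyprotic acid the predominant species crosses at each pKa: below pKa_n the protonated form dominates, above it the deprotonated form does. At pH = 0.3, the predominant species is HSO₄⁻.

HSO₄⁻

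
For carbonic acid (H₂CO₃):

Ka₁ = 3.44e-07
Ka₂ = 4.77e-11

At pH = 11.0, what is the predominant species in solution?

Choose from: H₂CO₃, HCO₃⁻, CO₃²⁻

pKa₁ = 6.46, pKa₂ = 10.32. For a polyprotic acid the predominant species crosses at each pKa: below pKa_n the protonated form dominates, above it the deprotonated form does. At pH = 11.0, the predominant species is CO₃²⁻.

CO₃²⁻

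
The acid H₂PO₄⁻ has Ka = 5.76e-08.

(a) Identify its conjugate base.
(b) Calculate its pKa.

(a) The conjugate base is formed by removing one H⁺ from H₂PO₄⁻, giving HPO₄²⁻. (b) pKa = -log(Ka) = -log(5.76e-08) = 7.24.

Conjugate base: HPO₄²⁻; pK_a = 7.24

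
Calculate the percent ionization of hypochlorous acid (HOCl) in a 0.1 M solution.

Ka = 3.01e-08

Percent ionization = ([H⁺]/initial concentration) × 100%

Using Ka equilibrium: x² + Ka×x - Ka×C = 0. Solving: [H⁺] = 5.4848e-05. Percent = (5.4848e-05/0.1) × 100

Percent ionization = 0.0548%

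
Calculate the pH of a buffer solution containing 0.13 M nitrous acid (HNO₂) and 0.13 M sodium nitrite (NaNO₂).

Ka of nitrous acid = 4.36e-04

pKa = -log(4.36e-04) = 3.36. pH = pKa + log([A⁻]/[HA]) = 3.36 + log(0.13/0.13)

pH = 3.36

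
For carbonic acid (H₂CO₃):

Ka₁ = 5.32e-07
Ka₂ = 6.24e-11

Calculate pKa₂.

pKa₂ = -log(Ka₂) = -log(6.24e-11) = 10.20.

pK_{a2} = 10.20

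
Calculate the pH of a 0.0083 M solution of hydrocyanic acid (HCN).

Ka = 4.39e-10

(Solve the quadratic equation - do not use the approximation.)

x² + Ka×x - Ka×C = 0. Using quadratic formula: [H⁺] = 1.9086e-06

pH = 5.72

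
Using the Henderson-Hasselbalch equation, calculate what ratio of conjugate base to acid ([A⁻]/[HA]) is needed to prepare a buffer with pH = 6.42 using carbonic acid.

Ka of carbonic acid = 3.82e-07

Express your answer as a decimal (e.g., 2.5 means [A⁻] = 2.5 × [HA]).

pKa = -log(3.82e-07) = 6.4179. pH = pKa + log([A⁻]/[HA]), so log([A⁻]/[HA]) = pH − pKa = 6.42 − 6.4179 = 0.0021. [A⁻]/[HA] = 10^(0.0021) = 1.00

[A⁻]/[HA] = 1.00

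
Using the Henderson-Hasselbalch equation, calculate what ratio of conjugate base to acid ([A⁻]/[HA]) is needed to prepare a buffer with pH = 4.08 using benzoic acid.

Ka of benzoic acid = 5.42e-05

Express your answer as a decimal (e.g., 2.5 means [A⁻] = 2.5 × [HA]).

pKa = -log(5.42e-05) = 4.2660. pH = pKa + log([A⁻]/[HA]), so log([A⁻]/[HA]) = pH − pKa = 4.08 − 4.2660 = -0.1860. [A⁻]/[HA] = 10^(-0.1860) = 0.652

[A⁻]/[HA] = 0.652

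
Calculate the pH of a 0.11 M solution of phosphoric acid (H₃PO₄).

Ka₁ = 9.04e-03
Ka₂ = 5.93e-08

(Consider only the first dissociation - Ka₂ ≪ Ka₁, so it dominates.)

First dissociation dominates. From Ka₁ = [H⁺][HA⁻]/[H₂A], x² + Ka₁·x − Ka₁·C = 0 with C = 0.11 M and Ka₁ = 9.04e-03. Solving: [H⁺] = (−Ka₁ + √(Ka₁² + 4·Ka₁·C)) / 2 = 2.7336e-02 M. pH = -log(2.7336e-02) = 1.56.

pH = 1.56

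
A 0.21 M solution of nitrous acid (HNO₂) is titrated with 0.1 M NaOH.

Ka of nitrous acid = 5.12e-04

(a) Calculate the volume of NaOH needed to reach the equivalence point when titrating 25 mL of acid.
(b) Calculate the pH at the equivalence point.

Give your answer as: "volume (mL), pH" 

moles acid = 0.21 × 25/1000 = 0.00525 mol; V_base = moles/0.1 × 1000 = 52.5 mL. At equivalence only the conjugate base is present: [A⁻] = 0.00525/0.077 = 6.7742e-02 M. Kb = Kw/Ka = 1.95e-11; [OH⁻] = √(Kb × [A⁻]) = 1.1503e-06; pOH = 5.94; pH = 14 - pOH = 8.06.

V = 52.5 mL, pH = 8.06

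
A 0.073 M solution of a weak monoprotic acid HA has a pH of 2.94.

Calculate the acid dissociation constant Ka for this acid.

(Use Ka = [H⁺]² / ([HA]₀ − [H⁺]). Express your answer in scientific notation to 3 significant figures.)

[H⁺] = 10^(−pH) = 10^(−2.94) = 1.148e-03 M. For HA ⇌ H⁺ + A⁻, Ka = [H⁺][A⁻]/[HA] = [H⁺]² / ([HA]₀ − [H⁺]) = (1.148e-03)² / (0.073 − 1.148e-03) = 1.83e-05.

K_a = 1.83e-05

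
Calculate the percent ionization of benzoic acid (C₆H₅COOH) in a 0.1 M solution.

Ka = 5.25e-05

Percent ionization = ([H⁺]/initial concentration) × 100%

Using Ka equilibrium: x² + Ka×x - Ka×C = 0. Solving: [H⁺] = 2.2652e-03. Percent = (2.2652e-03/0.1) × 100

Percent ionization = 2.27%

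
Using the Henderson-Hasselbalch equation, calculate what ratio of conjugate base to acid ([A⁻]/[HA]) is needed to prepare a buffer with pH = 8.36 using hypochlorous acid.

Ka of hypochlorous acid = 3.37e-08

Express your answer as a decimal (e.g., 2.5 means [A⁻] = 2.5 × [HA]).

pKa = -log(3.37e-08) = 7.4724. pH = pKa + log([A⁻]/[HA]), so log([A⁻]/[HA]) = pH − pKa = 8.36 − 7.4724 = 0.8876. [A⁻]/[HA] = 10^(0.8876) = 7.72

[A⁻]/[HA] = 7.72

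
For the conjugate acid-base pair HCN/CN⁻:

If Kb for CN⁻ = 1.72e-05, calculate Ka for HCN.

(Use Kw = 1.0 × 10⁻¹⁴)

For a conjugate pair Ka × Kb = Kw, so Ka = Kw/Kb = 1.0 × 10⁻¹⁴ / 1.72e-05 = 5.81e-10.

K_a = 5.81e-10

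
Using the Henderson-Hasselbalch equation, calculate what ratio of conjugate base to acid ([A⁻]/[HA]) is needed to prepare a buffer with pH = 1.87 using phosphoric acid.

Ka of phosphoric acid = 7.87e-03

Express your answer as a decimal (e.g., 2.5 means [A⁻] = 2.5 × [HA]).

pKa = -log(7.87e-03) = 2.1040. pH = pKa + log([A⁻]/[HA]), so log([A⁻]/[HA]) = pH − pKa = 1.87 − 2.1040 = -0.2340. [A⁻]/[HA] = 10^(-0.2340) = 0.583

[A⁻]/[HA] = 0.583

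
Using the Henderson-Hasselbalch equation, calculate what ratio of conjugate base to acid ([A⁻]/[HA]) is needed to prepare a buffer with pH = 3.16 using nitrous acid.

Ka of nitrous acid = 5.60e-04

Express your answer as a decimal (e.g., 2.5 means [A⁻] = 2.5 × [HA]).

pKa = -log(5.60e-04) = 3.2518. pH = pKa + log([A⁻]/[HA]), so log([A⁻]/[HA]) = pH − pKa = 3.16 − 3.2518 = -0.0918. [A⁻]/[HA] = 10^(-0.0918) = 0.809

[A⁻]/[HA] = 0.809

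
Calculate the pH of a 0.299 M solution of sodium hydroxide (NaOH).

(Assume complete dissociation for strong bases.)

[OH⁻] = 0.299 M for strong base. pOH = -log[OH⁻] = 0.52, pH = 14 - pOH

pH = 13.48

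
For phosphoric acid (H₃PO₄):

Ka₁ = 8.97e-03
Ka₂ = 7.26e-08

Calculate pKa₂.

pKa₂ = -log(Ka₂) = -log(7.26e-08) = 7.14.

pK_{a2} = 7.14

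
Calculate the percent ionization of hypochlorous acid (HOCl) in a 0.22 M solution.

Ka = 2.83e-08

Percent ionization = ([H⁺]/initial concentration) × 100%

Using Ka equilibrium: x² + Ka×x - Ka×C = 0. Solving: [H⁺] = 7.8891e-05. Percent = (7.8891e-05/0.22) × 100

Percent ionization = 0.0359%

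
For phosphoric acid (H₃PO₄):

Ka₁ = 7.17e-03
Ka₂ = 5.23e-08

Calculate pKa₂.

pKa₂ = -log(Ka₂) = -log(5.23e-08) = 7.28.

pK_{a2} = 7.28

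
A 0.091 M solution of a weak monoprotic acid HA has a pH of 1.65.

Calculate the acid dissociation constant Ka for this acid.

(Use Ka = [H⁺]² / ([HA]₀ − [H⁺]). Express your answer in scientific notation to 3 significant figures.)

[H⁺] = 10^(−pH) = 10^(−1.65) = 2.239e-02 M. For HA ⇌ H⁺ + A⁻, Ka = [H⁺][A⁻]/[HA] = [H⁺]² / ([HA]₀ − [H⁺]) = (2.239e-02)² / (0.091 − 2.239e-02) = 7.30e-03.

K_a = 7.30e-03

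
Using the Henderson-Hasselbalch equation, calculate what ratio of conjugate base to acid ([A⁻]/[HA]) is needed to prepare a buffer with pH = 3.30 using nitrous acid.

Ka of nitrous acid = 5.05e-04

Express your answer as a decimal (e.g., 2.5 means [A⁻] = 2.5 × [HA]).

pKa = -log(5.05e-04) = 3.2967. pH = pKa + log([A⁻]/[HA]), so log([A⁻]/[HA]) = pH − pKa = 3.30 − 3.2967 = 0.0033. [A⁻]/[HA] = 10^(0.0033) = 1.01

[A⁻]/[HA] = 1.01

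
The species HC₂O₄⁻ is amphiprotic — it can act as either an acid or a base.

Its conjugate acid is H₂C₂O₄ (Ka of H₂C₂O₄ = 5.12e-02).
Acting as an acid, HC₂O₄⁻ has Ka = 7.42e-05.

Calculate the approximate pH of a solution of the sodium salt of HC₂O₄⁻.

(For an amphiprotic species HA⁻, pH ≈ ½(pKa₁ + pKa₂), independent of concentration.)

pKa₁ = -log(5.12e-02) = 1.29; pKa₂ = -log(7.42e-05) = 4.13. For an amphiprotic species, pH ≈ ½(pKa₁ + pKa₂) = ½(1.29 + 4.13) = 2.71.

pH = 2.71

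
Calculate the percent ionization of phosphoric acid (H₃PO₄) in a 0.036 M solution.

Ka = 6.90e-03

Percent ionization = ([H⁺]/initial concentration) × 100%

Using Ka equilibrium: x² + Ka×x - Ka×C = 0. Solving: [H⁺] = 1.2684e-02. Percent = (1.2684e-02/0.036) × 100

Percent ionization = 35.2%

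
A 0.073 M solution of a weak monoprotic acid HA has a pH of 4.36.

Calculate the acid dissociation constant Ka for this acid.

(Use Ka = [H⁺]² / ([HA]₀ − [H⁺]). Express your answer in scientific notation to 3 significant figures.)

[H⁺] = 10^(−pH) = 10^(−4.36) = 4.365e-05 M. For HA ⇌ H⁺ + A⁻, Ka = [H⁺][A⁻]/[HA] = [H⁺]² / ([HA]₀ − [H⁺]) = (4.365e-05)² / (0.073 − 4.365e-05) = 2.61e-08.

K_a = 2.61e-08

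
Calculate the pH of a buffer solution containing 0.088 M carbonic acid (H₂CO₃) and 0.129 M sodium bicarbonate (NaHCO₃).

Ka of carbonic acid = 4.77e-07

pKa = -log(4.77e-07) = 6.32. pH = pKa + log([A⁻]/[HA]) = 6.32 + log(0.129/0.088)

pH = 6.49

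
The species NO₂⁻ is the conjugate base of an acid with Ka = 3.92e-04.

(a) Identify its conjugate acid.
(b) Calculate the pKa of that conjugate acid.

(a) The conjugate acid is formed by adding one H⁺ to NO₂⁻, giving HNO₂. (b) pKa = -log(Ka) = -log(3.92e-04) = 3.41.

Conjugate acid: HNO₂; pK_a = 3.41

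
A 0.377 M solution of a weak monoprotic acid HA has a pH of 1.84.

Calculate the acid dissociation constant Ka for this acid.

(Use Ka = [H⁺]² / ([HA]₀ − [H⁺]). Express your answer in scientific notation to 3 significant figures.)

[H⁺] = 10^(−pH) = 10^(−1.84) = 1.445e-02 M. For HA ⇌ H⁺ + A⁻, Ka = [H⁺][A⁻]/[HA] = [H⁺]² / ([HA]₀ − [H⁺]) = (1.445e-02)² / (0.377 − 1.445e-02) = 5.76e-04.

K_a = 5.76e-04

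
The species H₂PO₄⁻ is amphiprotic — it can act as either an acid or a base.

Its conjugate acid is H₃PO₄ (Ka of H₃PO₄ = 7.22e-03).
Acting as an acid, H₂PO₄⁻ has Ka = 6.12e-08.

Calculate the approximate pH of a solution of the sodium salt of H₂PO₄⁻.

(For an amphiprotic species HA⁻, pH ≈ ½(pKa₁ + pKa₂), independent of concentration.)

pKa₁ = -log(7.22e-03) = 2.14; pKa₂ = -log(6.12e-08) = 7.21. For an amphiprotic species, pH ≈ ½(pKa₁ + pKa₂) = ½(2.14 + 7.21) = 4.68.

pH = 4.68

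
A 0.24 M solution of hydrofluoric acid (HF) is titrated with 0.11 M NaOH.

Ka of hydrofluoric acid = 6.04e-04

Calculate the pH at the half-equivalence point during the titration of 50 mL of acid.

At half-equivalence [HA] = [A⁻], so Henderson-Hasselbalch gives pH = pKa = -log(6.04e-04) = 3.22.

pH = pKa = 3.22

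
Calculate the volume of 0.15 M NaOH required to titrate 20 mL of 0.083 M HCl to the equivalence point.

At equivalence: moles acid = moles base. moles HCl = 0.083 × 20/1000 = 0.00166 mol. V_base = moles / 0.15 × 1000 = 11.1 mL.

V_{base} = 11.1 mL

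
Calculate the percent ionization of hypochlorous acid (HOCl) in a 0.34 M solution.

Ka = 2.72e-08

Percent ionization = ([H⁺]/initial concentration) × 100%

Using Ka equilibrium: x² + Ka×x - Ka×C = 0. Solving: [H⁺] = 9.6153e-05. Percent = (9.6153e-05/0.34) × 100

Percent ionization = 0.0283%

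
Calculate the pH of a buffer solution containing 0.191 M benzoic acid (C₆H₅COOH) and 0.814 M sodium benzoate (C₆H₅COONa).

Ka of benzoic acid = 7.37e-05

pKa = -log(7.37e-05) = 4.13. pH = pKa + log([A⁻]/[HA]) = 4.13 + log(0.814/0.191)

pH = 4.76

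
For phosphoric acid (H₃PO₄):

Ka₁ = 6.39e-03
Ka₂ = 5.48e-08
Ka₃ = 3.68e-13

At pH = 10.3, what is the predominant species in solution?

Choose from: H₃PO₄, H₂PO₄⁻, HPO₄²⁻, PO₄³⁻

pKa₁ = 2.19, pKa₂ = 7.26, pKa₃ = 12.43. For a polyprotic acid the predominant species crosses at each pKa: below pKa_n the protonated form dominates, above it the deprotonated form does. At pH = 10.3, the predominant species is HPO₄²⁻.

HPO₄²⁻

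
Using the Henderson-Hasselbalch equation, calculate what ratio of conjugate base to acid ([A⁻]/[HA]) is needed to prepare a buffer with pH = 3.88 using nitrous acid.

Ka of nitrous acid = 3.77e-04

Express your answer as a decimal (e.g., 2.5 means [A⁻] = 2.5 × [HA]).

pKa = -log(3.77e-04) = 3.4237. pH = pKa + log([A⁻]/[HA]), so log([A⁻]/[HA]) = pH − pKa = 3.88 − 3.4237 = 0.4563. [A⁻]/[HA] = 10^(0.4563) = 2.86

[A⁻]/[HA] = 2.86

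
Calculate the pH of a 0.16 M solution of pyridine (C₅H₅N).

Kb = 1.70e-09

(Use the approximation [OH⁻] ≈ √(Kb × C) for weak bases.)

[OH⁻] = √(Kb × C) = √(1.70e-09 × 0.16) = 1.6492e-05. pOH = 4.78, pH = 14 - pOH

pH = 9.22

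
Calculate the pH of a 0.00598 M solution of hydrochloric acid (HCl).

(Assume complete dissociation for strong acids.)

[H⁺] = 0.00598 M for strong acid. pH = -log[H⁺] = -log(0.00598)

pH = 2.22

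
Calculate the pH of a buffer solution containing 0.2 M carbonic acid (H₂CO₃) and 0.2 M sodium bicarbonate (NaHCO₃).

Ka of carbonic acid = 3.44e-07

pKa = -log(3.44e-07) = 6.46. pH = pKa + log([A⁻]/[HA]) = 6.46 + log(0.2/0.2)

pH = 6.46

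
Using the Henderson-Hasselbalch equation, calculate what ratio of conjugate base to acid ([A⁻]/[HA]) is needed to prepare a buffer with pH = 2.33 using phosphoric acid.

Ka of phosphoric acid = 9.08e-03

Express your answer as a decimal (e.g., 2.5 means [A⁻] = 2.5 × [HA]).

pKa = -log(9.08e-03) = 2.0419. pH = pKa + log([A⁻]/[HA]), so log([A⁻]/[HA]) = pH − pKa = 2.33 − 2.0419 = 0.2881. [A⁻]/[HA] = 10^(0.2881) = 1.94

[A⁻]/[HA] = 1.94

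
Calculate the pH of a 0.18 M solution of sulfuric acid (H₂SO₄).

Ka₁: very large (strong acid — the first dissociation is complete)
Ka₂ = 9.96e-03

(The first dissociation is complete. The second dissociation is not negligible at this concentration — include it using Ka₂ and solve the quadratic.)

First dissociation is complete: [H⁺]₀ = [HSO₄⁻]₀ = C = 0.18 M. Second dissociation HSO₄⁻ ⇌ H⁺ + SO₄²⁻: let x = [SO₄²⁻]. Ka₂ = (C + x)·x / (C − x) = 9.96e-03 → x² + (C + Ka₂)·x − Ka₂·C = 0 → x² + 0.18996·x − 1.793e-03 = 0. x = (−0.18996 + √(0.18996² + 4 × 1.793e-03)) / 2 = 9.0104e-03 M. [H⁺] = C + x = 0.18 + 9.0104e-03 = 1.8901e-01 M. pH = -log(1.8901e-01) = 0.72.

pH = 0.72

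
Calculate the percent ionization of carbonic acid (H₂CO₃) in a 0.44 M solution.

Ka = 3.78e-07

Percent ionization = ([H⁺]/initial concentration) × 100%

Using Ka equilibrium: x² + Ka×x - Ka×C = 0. Solving: [H⁺] = 4.0763e-04. Percent = (4.0763e-04/0.44) × 100

Percent ionization = 0.0926%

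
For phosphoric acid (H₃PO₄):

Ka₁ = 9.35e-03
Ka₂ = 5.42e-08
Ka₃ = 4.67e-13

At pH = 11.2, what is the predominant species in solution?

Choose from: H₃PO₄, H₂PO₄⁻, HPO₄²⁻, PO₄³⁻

pKa₁ = 2.03, pKa₂ = 7.27, pKa₃ = 12.33. For a polyprotic acid the predominant species crosses at each pKa: below pKa_n the protonated form dominates, above it the deprotonated form does. At pH = 11.2, the predominant species is HPO₄²⁻.

HPO₄²⁻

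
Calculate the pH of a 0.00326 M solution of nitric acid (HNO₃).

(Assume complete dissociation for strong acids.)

[H⁺] = 0.00326 M for strong acid. pH = -log[H⁺] = -log(0.00326)

pH = 2.49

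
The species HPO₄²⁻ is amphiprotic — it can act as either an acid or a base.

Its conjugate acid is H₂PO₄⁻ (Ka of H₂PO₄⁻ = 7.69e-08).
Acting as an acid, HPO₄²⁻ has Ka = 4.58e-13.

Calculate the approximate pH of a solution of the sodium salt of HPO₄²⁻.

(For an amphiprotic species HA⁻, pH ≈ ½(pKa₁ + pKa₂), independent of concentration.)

pKa₁ = -log(7.69e-08) = 7.11; pKa₂ = -log(4.58e-13) = 12.34. For an amphiprotic species, pH ≈ ½(pKa₁ + pKa₂) = ½(7.11 + 12.34) = 9.73.

pH = 9.73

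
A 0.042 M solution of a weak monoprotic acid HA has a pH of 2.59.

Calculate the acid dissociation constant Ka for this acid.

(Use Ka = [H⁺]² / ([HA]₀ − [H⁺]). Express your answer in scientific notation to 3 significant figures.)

[H⁺] = 10^(−pH) = 10^(−2.59) = 2.570e-03 M. For HA ⇌ H⁺ + A⁻, Ka = [H⁺][A⁻]/[HA] = [H⁺]² / ([HA]₀ − [H⁺]) = (2.570e-03)² / (0.042 − 2.570e-03) = 1.68e-04.

K_a = 1.68e-04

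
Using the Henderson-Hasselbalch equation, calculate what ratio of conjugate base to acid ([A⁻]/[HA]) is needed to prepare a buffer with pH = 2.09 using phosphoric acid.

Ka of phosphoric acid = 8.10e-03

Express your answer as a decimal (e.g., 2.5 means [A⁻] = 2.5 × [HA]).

pKa = -log(8.10e-03) = 2.0915. pH = pKa + log([A⁻]/[HA]), so log([A⁻]/[HA]) = pH − pKa = 2.09 − 2.0915 = -0.0015. [A⁻]/[HA] = 10^(-0.0015) = 0.997

[A⁻]/[HA] = 0.997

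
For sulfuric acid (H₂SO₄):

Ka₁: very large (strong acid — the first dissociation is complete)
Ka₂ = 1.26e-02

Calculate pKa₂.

pKa₂ = -log(Ka₂) = -log(1.26e-02) = 1.90.

pK_{a2} = 1.90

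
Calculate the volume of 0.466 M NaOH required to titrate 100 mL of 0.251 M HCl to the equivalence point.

At equivalence: moles acid = moles base. moles HCl = 0.251 × 100/1000 = 0.0251 mol. V_base = moles / 0.466 × 1000 = 53.9 mL.

V_{base} = 53.9 mL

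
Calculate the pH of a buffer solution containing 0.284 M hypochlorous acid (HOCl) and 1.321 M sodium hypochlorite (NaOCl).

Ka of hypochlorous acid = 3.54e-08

pKa = -log(3.54e-08) = 7.45. pH = pKa + log([A⁻]/[HA]) = 7.45 + log(1.321/0.284)

pH = 8.12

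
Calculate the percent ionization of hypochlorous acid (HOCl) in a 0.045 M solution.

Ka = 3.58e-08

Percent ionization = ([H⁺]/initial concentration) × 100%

Using Ka equilibrium: x² + Ka×x - Ka×C = 0. Solving: [H⁺] = 4.0119e-05. Percent = (4.0119e-05/0.045) × 100

Percent ionization = 0.0892%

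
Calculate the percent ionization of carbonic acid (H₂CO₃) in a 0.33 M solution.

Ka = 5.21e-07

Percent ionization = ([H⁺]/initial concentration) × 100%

Using Ka equilibrium: x² + Ka×x - Ka×C = 0. Solving: [H⁺] = 4.1438e-04. Percent = (4.1438e-04/0.33) × 100

Percent ionization = 0.126%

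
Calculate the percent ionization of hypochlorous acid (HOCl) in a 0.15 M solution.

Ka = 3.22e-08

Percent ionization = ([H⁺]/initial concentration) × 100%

Using Ka equilibrium: x² + Ka×x - Ka×C = 0. Solving: [H⁺] = 6.9482e-05. Percent = (6.9482e-05/0.15) × 100

Percent ionization = 0.0463%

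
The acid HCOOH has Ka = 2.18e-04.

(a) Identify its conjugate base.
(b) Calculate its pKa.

(a) The conjugate base is formed by removing one H⁺ from HCOOH, giving HCOO⁻. (b) pKa = -log(Ka) = -log(2.18e-04) = 3.66.

Conjugate base: HCOO⁻; pK_a = 3.66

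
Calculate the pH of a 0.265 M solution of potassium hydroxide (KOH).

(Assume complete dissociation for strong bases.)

[OH⁻] = 0.265 M for strong base. pOH = -log[OH⁻] = 0.58, pH = 14 - pOH

pH = 13.42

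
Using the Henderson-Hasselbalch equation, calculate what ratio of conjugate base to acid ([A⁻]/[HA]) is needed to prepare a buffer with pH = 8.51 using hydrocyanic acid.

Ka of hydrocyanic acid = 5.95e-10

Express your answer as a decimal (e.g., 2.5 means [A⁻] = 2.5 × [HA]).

pKa = -log(5.95e-10) = 9.2255. pH = pKa + log([A⁻]/[HA]), so log([A⁻]/[HA]) = pH − pKa = 8.51 − 9.2255 = -0.7155. [A⁻]/[HA] = 10^(-0.7155) = 0.193

[A⁻]/[HA] = 0.193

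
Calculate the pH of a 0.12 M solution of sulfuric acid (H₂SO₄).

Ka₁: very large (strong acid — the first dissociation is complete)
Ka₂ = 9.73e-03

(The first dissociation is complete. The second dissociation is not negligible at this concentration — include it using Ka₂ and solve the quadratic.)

First dissociation is complete: [H⁺]₀ = [HSO₄⁻]₀ = C = 0.12 M. Second dissociation HSO₄⁻ ⇌ H⁺ + SO₄²⁻: let x = [SO₄²⁻]. Ka₂ = (C + x)·x / (C − x) = 9.73e-03 → x² + (C + Ka₂)·x − Ka₂·C = 0 → x² + 0.12973·x − 1.168e-03 = 0. x = (−0.12973 + √(0.12973² + 4 × 1.168e-03)) / 2 = 8.4499e-03 M. [H⁺] = C + x = 0.12 + 8.4499e-03 = 1.2845e-01 M. pH = -log(1.2845e-01) = 0.89.

pH = 0.89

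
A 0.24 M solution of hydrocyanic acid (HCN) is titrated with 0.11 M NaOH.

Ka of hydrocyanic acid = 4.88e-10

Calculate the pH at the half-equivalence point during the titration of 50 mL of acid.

At half-equivalence [HA] = [A⁻], so Henderson-Hasselbalch gives pH = pKa = -log(4.88e-10) = 9.31.

pH = pKa = 9.31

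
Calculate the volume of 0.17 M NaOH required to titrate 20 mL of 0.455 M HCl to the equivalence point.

At equivalence: moles acid = moles base. moles HCl = 0.455 × 20/1000 = 0.0091 mol. V_base = moles / 0.17 × 1000 = 53.5 mL.

V_{base} = 53.5 mL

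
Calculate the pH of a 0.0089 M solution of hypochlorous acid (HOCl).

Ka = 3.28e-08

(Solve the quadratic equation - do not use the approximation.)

x² + Ka×x - Ka×C = 0. Using quadratic formula: [H⁺] = 1.7069e-05

pH = 4.77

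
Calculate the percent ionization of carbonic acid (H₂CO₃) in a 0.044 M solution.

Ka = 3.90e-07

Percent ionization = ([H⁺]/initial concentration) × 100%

Using Ka equilibrium: x² + Ka×x - Ka×C = 0. Solving: [H⁺] = 1.3080e-04. Percent = (1.3080e-04/0.044) × 100

Percent ionization = 0.297%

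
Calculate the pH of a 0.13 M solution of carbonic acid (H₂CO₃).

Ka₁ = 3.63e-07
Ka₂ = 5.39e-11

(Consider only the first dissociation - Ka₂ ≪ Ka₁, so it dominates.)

First dissociation dominates. From Ka₁ = [H⁺][HA⁻]/[H₂A], x² + Ka₁·x − Ka₁·C = 0 with C = 0.13 M and Ka₁ = 3.63e-07. Solving: [H⁺] = (−Ka₁ + √(Ka₁² + 4·Ka₁·C)) / 2 = 2.1705e-04 M. pH = -log(2.1705e-04) = 3.66.

pH = 3.66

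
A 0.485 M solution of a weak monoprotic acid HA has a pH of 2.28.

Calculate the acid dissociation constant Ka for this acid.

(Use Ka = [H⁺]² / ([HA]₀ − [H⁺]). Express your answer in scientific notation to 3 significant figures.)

[H⁺] = 10^(−pH) = 10^(−2.28) = 5.248e-03 M. For HA ⇌ H⁺ + A⁻, Ka = [H⁺][A⁻]/[HA] = [H⁺]² / ([HA]₀ − [H⁺]) = (5.248e-03)² / (0.485 − 5.248e-03) = 5.74e-05.

K_a = 5.74e-05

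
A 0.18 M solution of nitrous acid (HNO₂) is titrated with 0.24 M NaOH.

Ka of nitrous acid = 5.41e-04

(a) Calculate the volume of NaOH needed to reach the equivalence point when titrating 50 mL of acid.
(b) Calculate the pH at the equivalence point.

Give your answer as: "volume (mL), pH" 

moles acid = 0.18 × 50/1000 = 0.009 mol; V_base = moles/0.24 × 1000 = 37.5 mL. At equivalence only the conjugate base is present: [A⁻] = 0.009/0.087 = 1.0286e-01 M. Kb = Kw/Ka = 1.85e-11; [OH⁻] = √(Kb × [A⁻]) = 1.3789e-06; pOH = 5.86; pH = 14 - pOH = 8.14.

V = 37.5 mL, pH = 8.14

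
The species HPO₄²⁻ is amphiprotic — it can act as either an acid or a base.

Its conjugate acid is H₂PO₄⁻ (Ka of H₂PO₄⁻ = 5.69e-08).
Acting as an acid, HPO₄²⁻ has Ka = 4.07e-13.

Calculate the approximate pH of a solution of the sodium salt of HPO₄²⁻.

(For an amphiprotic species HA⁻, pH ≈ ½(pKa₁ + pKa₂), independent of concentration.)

pKa₁ = -log(5.69e-08) = 7.24; pKa₂ = -log(4.07e-13) = 12.39. For an amphiprotic species, pH ≈ ½(pKa₁ + pKa₂) = ½(7.24 + 12.39) = 9.82.

pH = 9.82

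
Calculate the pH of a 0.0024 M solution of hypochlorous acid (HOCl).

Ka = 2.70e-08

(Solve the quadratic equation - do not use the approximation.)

x² + Ka×x - Ka×C = 0. Using quadratic formula: [H⁺] = 8.0364e-06

pH = 5.09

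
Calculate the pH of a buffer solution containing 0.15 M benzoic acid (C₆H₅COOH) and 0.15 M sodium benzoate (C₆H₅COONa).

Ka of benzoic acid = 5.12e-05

pKa = -log(5.12e-05) = 4.29. pH = pKa + log([A⁻]/[HA]) = 4.29 + log(0.15/0.15)

pH = 4.29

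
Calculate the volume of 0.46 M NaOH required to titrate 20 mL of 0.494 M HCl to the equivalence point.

At equivalence: moles acid = moles base. moles HCl = 0.494 × 20/1000 = 0.00988 mol. V_base = moles / 0.46 × 1000 = 21.5 mL.

V_{base} = 21.5 mL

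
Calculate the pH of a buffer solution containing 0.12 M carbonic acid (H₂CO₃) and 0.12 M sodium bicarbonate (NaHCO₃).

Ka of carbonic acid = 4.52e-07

pKa = -log(4.52e-07) = 6.34. pH = pKa + log([A⁻]/[HA]) = 6.34 + log(0.12/0.12)

pH = 6.34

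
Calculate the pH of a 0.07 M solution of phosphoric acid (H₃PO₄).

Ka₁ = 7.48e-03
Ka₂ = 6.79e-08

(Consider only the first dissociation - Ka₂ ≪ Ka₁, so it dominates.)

First dissociation dominates. From Ka₁ = [H⁺][HA⁻]/[H₂A], x² + Ka₁·x − Ka₁·C = 0 with C = 0.07 M and Ka₁ = 7.48e-03. Solving: [H⁺] = (−Ka₁ + √(Ka₁² + 4·Ka₁·C)) / 2 = 1.9446e-02 M. pH = -log(1.9446e-02) = 1.71.

pH = 1.71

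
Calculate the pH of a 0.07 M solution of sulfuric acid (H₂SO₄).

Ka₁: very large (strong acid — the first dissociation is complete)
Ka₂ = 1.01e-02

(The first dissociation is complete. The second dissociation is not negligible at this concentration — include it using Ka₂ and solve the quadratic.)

First dissociation is complete: [H⁺]₀ = [HSO₄⁻]₀ = C = 0.07 M. Second dissociation HSO₄⁻ ⇌ H⁺ + SO₄²⁻: let x = [SO₄²⁻]. Ka₂ = (C + x)·x / (C − x) = 1.01e-02 → x² + (C + Ka₂)·x − Ka₂·C = 0 → x² + 0.08010·x − 7.070e-04 = 0. x = (−0.08010 + √(0.08010² + 4 × 7.070e-04)) / 2 = 8.0229e-03 M. [H⁺] = C + x = 0.07 + 8.0229e-03 = 7.8023e-02 M. pH = -log(7.8023e-02) = 1.11.

pH = 1.11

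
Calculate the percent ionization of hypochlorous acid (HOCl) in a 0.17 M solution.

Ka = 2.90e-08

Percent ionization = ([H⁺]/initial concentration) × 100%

Using Ka equilibrium: x² + Ka×x - Ka×C = 0. Solving: [H⁺] = 7.0199e-05. Percent = (7.0199e-05/0.17) × 100

Percent ionization = 0.0413%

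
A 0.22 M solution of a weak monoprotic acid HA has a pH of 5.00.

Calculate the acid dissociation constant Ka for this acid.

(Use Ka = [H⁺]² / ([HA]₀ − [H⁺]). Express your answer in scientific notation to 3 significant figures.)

[H⁺] = 10^(−pH) = 10^(−5.00) = 1.000e-05 M. For HA ⇌ H⁺ + A⁻, Ka = [H⁺][A⁻]/[HA] = [H⁺]² / ([HA]₀ − [H⁺]) = (1.000e-05)² / (0.22 − 1.000e-05) = 4.55e-10.

K_a = 4.55e-10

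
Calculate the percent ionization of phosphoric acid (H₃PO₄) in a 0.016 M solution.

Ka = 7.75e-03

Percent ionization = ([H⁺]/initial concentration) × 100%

Using Ka equilibrium: x² + Ka×x - Ka×C = 0. Solving: [H⁺] = 7.9155e-03. Percent = (7.9155e-03/0.016) × 100

Percent ionization = 49.5%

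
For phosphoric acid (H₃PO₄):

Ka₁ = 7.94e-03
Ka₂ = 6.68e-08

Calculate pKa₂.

pKa₂ = -log(Ka₂) = -log(6.68e-08) = 7.18.

pK_{a2} = 7.18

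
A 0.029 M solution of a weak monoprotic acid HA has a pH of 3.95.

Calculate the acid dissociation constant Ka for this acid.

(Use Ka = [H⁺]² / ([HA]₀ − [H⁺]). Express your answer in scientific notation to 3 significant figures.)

[H⁺] = 10^(−pH) = 10^(−3.95) = 1.122e-04 M. For HA ⇌ H⁺ + A⁻, Ka = [H⁺][A⁻]/[HA] = [H⁺]² / ([HA]₀ − [H⁺]) = (1.122e-04)² / (0.029 − 1.122e-04) = 4.36e-07.

K_a = 4.36e-07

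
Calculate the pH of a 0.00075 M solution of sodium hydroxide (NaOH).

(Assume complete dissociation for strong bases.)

[OH⁻] = 0.00075 M for strong base. pOH = -log[OH⁻] = 3.12, pH = 14 - pOH

pH = 10.88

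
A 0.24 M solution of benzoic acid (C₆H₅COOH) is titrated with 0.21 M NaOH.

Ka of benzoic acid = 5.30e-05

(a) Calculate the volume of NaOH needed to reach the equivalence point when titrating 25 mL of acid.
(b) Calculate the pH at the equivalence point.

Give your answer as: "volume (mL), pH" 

moles acid = 0.24 × 25/1000 = 0.006 mol; V_base = moles/0.21 × 1000 = 28.6 mL. At equivalence only the conjugate base is present: [A⁻] = 0.006/0.054 = 1.1200e-01 M. Kb = Kw/Ka = 1.89e-10; [OH⁻] = √(Kb × [A⁻]) = 4.5970e-06; pOH = 5.34; pH = 14 - pOH = 8.66.

V = 28.6 mL, pH = 8.66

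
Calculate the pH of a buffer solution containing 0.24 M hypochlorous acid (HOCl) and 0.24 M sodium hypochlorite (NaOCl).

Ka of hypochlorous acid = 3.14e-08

pKa = -log(3.14e-08) = 7.50. pH = pKa + log([A⁻]/[HA]) = 7.50 + log(0.24/0.24)

pH = 7.50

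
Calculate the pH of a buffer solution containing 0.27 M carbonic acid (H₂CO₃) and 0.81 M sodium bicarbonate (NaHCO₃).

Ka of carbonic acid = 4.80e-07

pKa = -log(4.80e-07) = 6.32. pH = pKa + log([A⁻]/[HA]) = 6.32 + log(0.81/0.27)

pH = 6.80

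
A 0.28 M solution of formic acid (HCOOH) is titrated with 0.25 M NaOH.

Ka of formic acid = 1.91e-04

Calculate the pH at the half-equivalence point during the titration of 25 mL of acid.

At half-equivalence [HA] = [A⁻], so Henderson-Hasselbalch gives pH = pKa = -log(1.91e-04) = 3.72.

pH = pKa = 3.72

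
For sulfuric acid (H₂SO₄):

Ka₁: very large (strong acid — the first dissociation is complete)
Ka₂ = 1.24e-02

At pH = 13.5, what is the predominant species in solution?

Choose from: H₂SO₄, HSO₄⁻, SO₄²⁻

The first dissociation is complete, so H₂SO₄ itself is never the predominant species in water; pKa₂ = -log(1.24e-02) = 1.91. For a polyprotic acid the predominant species crosses at each pKa: below pKa_n the protonated form dominates, above it the deprotonated form does. At pH = 13.5, the predominant species is SO₄²⁻.

SO₄²⁻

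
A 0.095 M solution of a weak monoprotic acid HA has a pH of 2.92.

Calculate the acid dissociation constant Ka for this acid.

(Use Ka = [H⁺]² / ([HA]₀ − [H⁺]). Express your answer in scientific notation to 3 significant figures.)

[H⁺] = 10^(−pH) = 10^(−2.92) = 1.202e-03 M. For HA ⇌ H⁺ + A⁻, Ka = [H⁺][A⁻]/[HA] = [H⁺]² / ([HA]₀ − [H⁺]) = (1.202e-03)² / (0.095 − 1.202e-03) = 1.54e-05.

K_a = 1.54e-05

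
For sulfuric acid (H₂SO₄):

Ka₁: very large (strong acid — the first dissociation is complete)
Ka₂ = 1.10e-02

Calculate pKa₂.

pKa₂ = -log(Ka₂) = -log(1.10e-02) = 1.96.

pK_{a2} = 1.96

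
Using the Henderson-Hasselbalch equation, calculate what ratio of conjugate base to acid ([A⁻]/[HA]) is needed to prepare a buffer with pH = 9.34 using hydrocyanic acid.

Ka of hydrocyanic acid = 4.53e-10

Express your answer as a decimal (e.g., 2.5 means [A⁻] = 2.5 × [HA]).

pKa = -log(4.53e-10) = 9.3439. pH = pKa + log([A⁻]/[HA]), so log([A⁻]/[HA]) = pH − pKa = 9.34 − 9.3439 = -0.0039. [A⁻]/[HA] = 10^(-0.0039) = 0.991

[A⁻]/[HA] = 0.991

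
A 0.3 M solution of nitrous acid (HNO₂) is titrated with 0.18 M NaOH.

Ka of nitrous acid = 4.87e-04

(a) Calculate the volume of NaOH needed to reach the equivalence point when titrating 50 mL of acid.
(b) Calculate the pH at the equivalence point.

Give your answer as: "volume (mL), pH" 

moles acid = 0.3 × 50/1000 = 0.015 mol; V_base = moles/0.18 × 1000 = 83.3 mL. At equivalence only the conjugate base is present: [A⁻] = 0.015/0.133 = 1.1250e-01 M. Kb = Kw/Ka = 2.05e-11; [OH⁻] = √(Kb × [A⁻]) = 1.5199e-06; pOH = 5.82; pH = 14 - pOH = 8.18.

V = 83.3 mL, pH = 8.18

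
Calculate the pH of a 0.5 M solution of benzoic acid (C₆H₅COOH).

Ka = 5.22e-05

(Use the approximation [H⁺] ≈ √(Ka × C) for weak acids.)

[H⁺] = √(Ka × C) = √(5.22e-05 × 0.5) = 5.1088e-03. pH = -log(5.1088e-03)

pH = 2.29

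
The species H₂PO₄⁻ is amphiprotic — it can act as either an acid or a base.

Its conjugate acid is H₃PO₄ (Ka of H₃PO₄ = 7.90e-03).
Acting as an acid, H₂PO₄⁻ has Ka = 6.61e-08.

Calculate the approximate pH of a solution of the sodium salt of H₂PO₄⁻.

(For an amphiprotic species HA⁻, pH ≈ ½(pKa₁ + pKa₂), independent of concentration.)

pKa₁ = -log(7.90e-03) = 2.10; pKa₂ = -log(6.61e-08) = 7.18. For an amphiprotic species, pH ≈ ½(pKa₁ + pKa₂) = ½(2.10 + 7.18) = 4.64.

pH = 4.64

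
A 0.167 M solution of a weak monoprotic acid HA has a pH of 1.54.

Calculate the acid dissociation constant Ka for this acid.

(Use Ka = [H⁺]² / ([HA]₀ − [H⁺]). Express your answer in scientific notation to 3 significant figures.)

[H⁺] = 10^(−pH) = 10^(−1.54) = 2.884e-02 M. For HA ⇌ H⁺ + A⁻, Ka = [H⁺][A⁻]/[HA] = [H⁺]² / ([HA]₀ − [H⁺]) = (2.884e-02)² / (0.167 − 2.884e-02) = 6.02e-03.

K_a = 6.02e-03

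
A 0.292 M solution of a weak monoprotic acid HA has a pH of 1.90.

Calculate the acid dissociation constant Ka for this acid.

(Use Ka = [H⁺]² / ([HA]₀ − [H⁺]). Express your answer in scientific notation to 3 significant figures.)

[H⁺] = 10^(−pH) = 10^(−1.90) = 1.259e-02 M. For HA ⇌ H⁺ + A⁻, Ka = [H⁺][A⁻]/[HA] = [H⁺]² / ([HA]₀ − [H⁺]) = (1.259e-02)² / (0.292 − 1.259e-02) = 5.67e-04.

K_a = 5.67e-04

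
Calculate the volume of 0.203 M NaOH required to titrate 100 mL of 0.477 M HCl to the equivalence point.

At equivalence: moles acid = moles base. moles HCl = 0.477 × 100/1000 = 0.0477 mol. V_base = moles / 0.203 × 1000 = 235.0 mL.

V_{base} = 235.0 mL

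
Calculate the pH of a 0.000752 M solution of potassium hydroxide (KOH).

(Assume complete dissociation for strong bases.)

[OH⁻] = 0.000752 M for strong base. pOH = -log[OH⁻] = 3.12, pH = 14 - pOH

pH = 10.88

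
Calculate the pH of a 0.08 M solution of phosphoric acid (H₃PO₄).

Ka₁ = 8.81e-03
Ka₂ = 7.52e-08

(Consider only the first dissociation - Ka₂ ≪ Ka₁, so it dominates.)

First dissociation dominates. From Ka₁ = [H⁺][HA⁻]/[H₂A], x² + Ka₁·x − Ka₁·C = 0 with C = 0.08 M and Ka₁ = 8.81e-03. Solving: [H⁺] = (−Ka₁ + √(Ka₁² + 4·Ka₁·C)) / 2 = 2.2506e-02 M. pH = -log(2.2506e-02) = 1.65.

pH = 1.65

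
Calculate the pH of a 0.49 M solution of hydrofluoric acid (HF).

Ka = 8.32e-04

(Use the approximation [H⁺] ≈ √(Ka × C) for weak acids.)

[H⁺] = √(Ka × C) = √(8.32e-04 × 0.49) = 2.0191e-02. pH = -log(2.0191e-02)

pH = 1.69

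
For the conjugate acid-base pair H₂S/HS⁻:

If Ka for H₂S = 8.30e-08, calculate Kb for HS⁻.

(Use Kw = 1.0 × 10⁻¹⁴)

For a conjugate pair Ka × Kb = Kw, so Kb = Kw/Ka = 1.0 × 10⁻¹⁴ / 8.30e-08 = 1.20e-07.

K_b = 1.20e-07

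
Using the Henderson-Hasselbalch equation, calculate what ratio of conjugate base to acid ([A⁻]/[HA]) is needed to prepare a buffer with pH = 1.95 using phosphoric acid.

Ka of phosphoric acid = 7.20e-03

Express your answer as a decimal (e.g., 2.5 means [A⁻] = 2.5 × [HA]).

pKa = -log(7.20e-03) = 2.1427. pH = pKa + log([A⁻]/[HA]), so log([A⁻]/[HA]) = pH − pKa = 1.95 − 2.1427 = -0.1927. [A⁻]/[HA] = 10^(-0.1927) = 0.642

[A⁻]/[HA] = 0.642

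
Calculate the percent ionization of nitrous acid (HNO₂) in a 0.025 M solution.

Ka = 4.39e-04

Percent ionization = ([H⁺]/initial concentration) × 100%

Using Ka equilibrium: x² + Ka×x - Ka×C = 0. Solving: [H⁺] = 3.1006e-03. Percent = (3.1006e-03/0.025) × 100

Percent ionization = 12.4%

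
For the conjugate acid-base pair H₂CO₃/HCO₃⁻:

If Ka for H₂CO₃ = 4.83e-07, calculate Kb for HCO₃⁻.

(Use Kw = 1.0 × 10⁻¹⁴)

For a conjugate pair Ka × Kb = Kw, so Kb = Kw/Ka = 1.0 × 10⁻¹⁴ / 4.83e-07 = 2.07e-08.

K_b = 2.07e-08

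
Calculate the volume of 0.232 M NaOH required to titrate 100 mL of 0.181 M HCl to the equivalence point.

At equivalence: moles acid = moles base. moles HCl = 0.181 × 100/1000 = 0.0181 mol. V_base = moles / 0.232 × 1000 = 78.0 mL.

V_{base} = 78.0 mL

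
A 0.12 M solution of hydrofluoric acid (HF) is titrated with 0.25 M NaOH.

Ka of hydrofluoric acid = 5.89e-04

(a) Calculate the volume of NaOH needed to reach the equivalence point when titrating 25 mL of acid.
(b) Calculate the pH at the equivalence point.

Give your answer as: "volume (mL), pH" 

moles acid = 0.12 × 25/1000 = 0.003 mol; V_base = moles/0.25 × 1000 = 12.0 mL. At equivalence only the conjugate base is present: [A⁻] = 0.003/0.037 = 8.1081e-02 M. Kb = Kw/Ka = 1.70e-11; [OH⁻] = √(Kb × [A⁻]) = 1.1733e-06; pOH = 5.93; pH = 14 - pOH = 8.07.

V = 12.0 mL, pH = 8.07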